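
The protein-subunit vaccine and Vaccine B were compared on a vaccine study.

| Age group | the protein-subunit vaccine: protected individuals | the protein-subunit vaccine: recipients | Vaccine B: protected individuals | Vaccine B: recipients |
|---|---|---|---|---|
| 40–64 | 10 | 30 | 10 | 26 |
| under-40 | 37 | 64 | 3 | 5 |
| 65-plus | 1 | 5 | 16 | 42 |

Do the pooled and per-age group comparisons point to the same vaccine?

No

40–64: the protein-subunit vaccine 10/30 = 33.3%, Vaccine B 10/26 = 38.5% → Vaccine B
Under-40: the protein-subunit vaccine 37/64 = 57.8%, Vaccine B 3/5 = 60.0% → Vaccine B
65-plus: the protein-subunit vaccine 1/5 = 20.0%, Vaccine B 16/42 = 38.1% → Vaccine B
Overall: the protein-subunit vaccine 48/99 = 48.5%, Vaccine B 29/73 = 39.7% → the protein-subunit vaccine
Vaccine B wins each age group but the protein-subunit vaccine wins overall — the comparison reverses. Vaccine B's recipients skew toward 65-plus, which has a lower base rate.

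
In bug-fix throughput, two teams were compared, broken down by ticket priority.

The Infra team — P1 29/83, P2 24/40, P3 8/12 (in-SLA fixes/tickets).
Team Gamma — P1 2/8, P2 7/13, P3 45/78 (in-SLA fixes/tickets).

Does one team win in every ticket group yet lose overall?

P1: the Infra team 29/83 = 34.9%, Team Gamma 2/8 = 25.0% → the Infra team
P2: the Infra team 24/40 = 60.0%, Team Gamma 7/13 = 53.8% → the Infra team
P3: the Infra team 8/12 = 66.7%, Team Gamma 45/78 = 57.7% → the Infra team
Overall: the Infra team 61/135 = 45.2%, Team Gamma 54/99 = 54.5% → Team Gamma
The Infra team wins each ticket group but Team Gamma wins overall — the comparison reverses. The Infra team's tickets skew toward P1, which has a lower base rate.

Yes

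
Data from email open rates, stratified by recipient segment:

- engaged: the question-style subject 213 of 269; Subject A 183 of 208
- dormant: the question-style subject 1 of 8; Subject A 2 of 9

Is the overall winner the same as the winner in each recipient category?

Yes

Engaged: the question-style subject 213/269 = 79.2%, Subject A 183/208 = 88.0% → Subject A
Dormant: the question-style subject 1/8 = 12.5%, Subject A 2/9 = 22.2% → Subject A
Overall: the question-style subject 214/277 = 77.3%, Subject A 185/217 = 85.3% → Subject A
Subject A wins overall and in every recipient group — no reversal.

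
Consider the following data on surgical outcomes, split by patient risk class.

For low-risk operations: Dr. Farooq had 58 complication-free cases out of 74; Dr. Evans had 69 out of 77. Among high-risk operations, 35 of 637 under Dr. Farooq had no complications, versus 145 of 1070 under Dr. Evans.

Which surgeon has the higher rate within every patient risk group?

Low-risk: Dr. Farooq 58/74 = 78.4%, Dr. Evans 69/77 = 89.6% → Dr. Evans
High-risk: Dr. Farooq 35/637 = 5.5%, Dr. Evans 145/1070 = 13.6% → Dr. Evans
Dr. Evans has the higher rate in both groups.

Dr. Evans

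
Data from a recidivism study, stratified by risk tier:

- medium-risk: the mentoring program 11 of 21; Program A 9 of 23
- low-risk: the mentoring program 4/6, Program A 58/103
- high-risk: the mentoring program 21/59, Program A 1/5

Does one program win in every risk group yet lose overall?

Medium-risk: the mentoring program 11/21 = 52.4%, Program A 9/23 = 39.1% → the mentoring program
Low-risk: the mentoring program 4/6 = 66.7%, Program A 58/103 = 56.3% → the mentoring program
High-risk: the mentoring program 21/59 = 35.6%, Program A 1/5 = 20.0% → the mentoring program
Overall: the mentoring program 36/86 = 41.9%, Program A 68/131 = 51.9% → Program A
The mentoring program wins each risk group but Program A wins overall — the comparison reverses. The mentoring program's participants skew toward high-risk, which has a lower base rate.

Yes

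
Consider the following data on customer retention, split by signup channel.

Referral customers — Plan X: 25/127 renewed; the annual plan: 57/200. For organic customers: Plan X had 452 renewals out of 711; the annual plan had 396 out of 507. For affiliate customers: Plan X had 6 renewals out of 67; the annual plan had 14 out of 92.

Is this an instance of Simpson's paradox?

No

Referral: Plan X 25/127 = 19.7%, the annual plan 57/200 = 28.5% → the annual plan
Organic: Plan X 452/711 = 63.6%, the annual plan 396/507 = 78.1% → the annual plan
Affiliate: Plan X 6/67 = 9.0%, the annual plan 14/92 = 15.2% → the annual plan
Overall: Plan X 483/905 = 53.4%, the annual plan 467/799 = 58.4% → the annual plan
The annual plan wins overall and in every signup group — no reversal.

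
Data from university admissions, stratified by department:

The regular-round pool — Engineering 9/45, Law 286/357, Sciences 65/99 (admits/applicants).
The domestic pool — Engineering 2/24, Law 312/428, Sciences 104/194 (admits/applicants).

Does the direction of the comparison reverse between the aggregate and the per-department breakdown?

Engineering: the regular-round pool 9/45 = 20.0%, the domestic pool 2/24 = 8.3% → the regular-round pool
Law: the regular-round pool 286/357 = 80.1%, the domestic pool 312/428 = 72.9% → the regular-round pool
Sciences: the regular-round pool 65/99 = 65.7%, the domestic pool 104/194 = 53.6% → the regular-round pool
Overall: the regular-round pool 360/501 = 71.9%, the domestic pool 418/646 = 64.7% → the regular-round pool
The regular-round pool wins overall and in every department group — no reversal.

No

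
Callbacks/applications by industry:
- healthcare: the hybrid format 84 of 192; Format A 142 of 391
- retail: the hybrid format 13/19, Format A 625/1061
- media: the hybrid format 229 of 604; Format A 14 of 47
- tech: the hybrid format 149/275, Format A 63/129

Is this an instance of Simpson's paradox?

Yes

Healthcare: the hybrid format 84/192 = 43.8%, Format A 142/391 = 36.3% → the hybrid format
Retail: the hybrid format 13/19 = 68.4%, Format A 625/1061 = 58.9% → the hybrid format
Media: the hybrid format 229/604 = 37.9%, Format A 14/47 = 29.8% → the hybrid format
Tech: the hybrid format 149/275 = 54.2%, Format A 63/129 = 48.8% → the hybrid format
Overall: the hybrid format 475/1090 = 43.6%, Format A 844/1628 = 51.8% → Format A
The hybrid format wins each industry group but Format A wins overall — the comparison reverses. The hybrid format's applications skew toward media, which has a lower base rate.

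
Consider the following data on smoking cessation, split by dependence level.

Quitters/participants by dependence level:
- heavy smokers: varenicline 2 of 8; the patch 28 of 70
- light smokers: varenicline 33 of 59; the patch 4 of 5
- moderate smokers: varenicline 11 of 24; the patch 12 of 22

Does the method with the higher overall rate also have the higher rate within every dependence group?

No

Heavy smokers: varenicline 2/8 = 25.0%, the patch 28/70 = 40.0% → the patch
Light smokers: varenicline 33/59 = 55.9%, the patch 4/5 = 80.0% → the patch
Moderate smokers: varenicline 11/24 = 45.8%, the patch 12/22 = 54.5% → the patch
Overall: varenicline 46/91 = 50.5%, the patch 44/97 = 45.4% → varenicline
The patch wins each dependence group but varenicline wins overall — the comparison reverses. The patch's participants skew toward heavy smokers, which has a lower base rate.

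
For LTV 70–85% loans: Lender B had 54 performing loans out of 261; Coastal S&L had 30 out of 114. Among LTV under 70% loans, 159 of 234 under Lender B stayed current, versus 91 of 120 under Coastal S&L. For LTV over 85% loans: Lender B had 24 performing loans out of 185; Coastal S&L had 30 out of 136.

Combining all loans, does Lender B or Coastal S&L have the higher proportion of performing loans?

Coastal S&L

LTV 70–85%: Lender B 54/261 = 20.7%, Coastal S&L 30/114 = 26.3% → Coastal S&L
LTV under 70%: Lender B 159/234 = 67.9%, Coastal S&L 91/120 = 75.8% → Coastal S&L
LTV over 85%: Lender B 24/185 = 13.0%, Coastal S&L 30/136 = 22.1% → Coastal S&L
Overall: Lender B 237/680 = 34.9%, Coastal S&L 151/370 = 40.8% → Coastal S&L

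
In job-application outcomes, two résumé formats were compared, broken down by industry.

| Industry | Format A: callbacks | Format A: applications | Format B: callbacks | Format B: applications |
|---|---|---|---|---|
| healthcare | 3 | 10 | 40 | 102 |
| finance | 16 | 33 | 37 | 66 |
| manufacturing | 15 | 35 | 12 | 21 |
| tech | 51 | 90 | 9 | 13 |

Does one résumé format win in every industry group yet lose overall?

Healthcare: Format A 3/10 = 30.0%, Format B 40/102 = 39.2% → Format B
Finance: Format A 16/33 = 48.5%, Format B 37/66 = 56.1% → Format B
Manufacturing: Format A 15/35 = 42.9%, Format B 12/21 = 57.1% → Format B
Tech: Format A 51/90 = 56.7%, Format B 9/13 = 69.2% → Format B
Overall: Format A 85/168 = 50.6%, Format B 98/202 = 48.5% → Format A
Format B wins each industry group but Format A wins overall — the comparison reverses. Format B's applications skew toward healthcare, which has a lower base rate.

Yes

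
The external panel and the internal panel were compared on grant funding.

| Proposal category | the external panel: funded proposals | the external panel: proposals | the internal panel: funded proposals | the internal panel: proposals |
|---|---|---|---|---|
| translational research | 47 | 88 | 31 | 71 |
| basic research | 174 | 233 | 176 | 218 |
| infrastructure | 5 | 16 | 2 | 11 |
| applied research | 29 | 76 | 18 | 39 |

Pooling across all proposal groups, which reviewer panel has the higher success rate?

the internal panel

Translational research: the external panel 47/88 = 53.4%, the internal panel 31/71 = 43.7% → the external panel
Basic research: the external panel 174/233 = 74.7%, the internal panel 176/218 = 80.7% → the internal panel
Infrastructure: the external panel 5/16 = 31.2%, the internal panel 2/11 = 18.2% → the external panel
Applied research: the external panel 29/76 = 38.2%, the internal panel 18/39 = 46.2% → the internal panel
Overall: the external panel 255/413 = 61.7%, the internal panel 227/339 = 67.0% → the internal panel
(Neither sweeps every proposal group, but the internal panel has the higher pooled rate.)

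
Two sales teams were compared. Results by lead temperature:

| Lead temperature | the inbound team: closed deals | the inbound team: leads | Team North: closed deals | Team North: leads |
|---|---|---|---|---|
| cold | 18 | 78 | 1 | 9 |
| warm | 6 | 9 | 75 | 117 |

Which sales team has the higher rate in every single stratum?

Cold: the inbound team 18/78 = 23.1%, Team North 1/9 = 11.1% → the inbound team
Warm: the inbound team 6/9 = 66.7%, Team North 75/117 = 64.1% → the inbound team
The inbound team has the higher rate in both groups.

the inbound team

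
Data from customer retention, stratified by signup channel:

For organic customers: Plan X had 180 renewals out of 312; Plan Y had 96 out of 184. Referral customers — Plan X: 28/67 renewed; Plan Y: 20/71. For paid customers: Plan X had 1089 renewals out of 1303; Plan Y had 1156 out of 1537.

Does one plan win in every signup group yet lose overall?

No

Organic: Plan X 180/312 = 57.7%, Plan Y 96/184 = 52.2% → Plan X
Referral: Plan X 28/67 = 41.8%, Plan Y 20/71 = 28.2% → Plan X
Paid: Plan X 1089/1303 = 83.6%, Plan Y 1156/1537 = 75.2% → Plan X
Overall: Plan X 1297/1682 = 77.1%, Plan Y 1272/1792 = 71.0% → Plan X
Plan X wins overall and in every signup group — no reversal.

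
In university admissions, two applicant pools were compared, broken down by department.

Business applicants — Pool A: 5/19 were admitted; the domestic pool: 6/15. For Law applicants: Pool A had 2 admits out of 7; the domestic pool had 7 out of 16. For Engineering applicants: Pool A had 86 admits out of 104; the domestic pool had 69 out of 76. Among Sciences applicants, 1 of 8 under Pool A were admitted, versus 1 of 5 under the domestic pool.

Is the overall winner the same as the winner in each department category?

Business: Pool A 5/19 = 26.3%, the domestic pool 6/15 = 40.0% → the domestic pool
Law: Pool A 2/7 = 28.6%, the domestic pool 7/16 = 43.8% → the domestic pool
Engineering: Pool A 86/104 = 82.7%, the domestic pool 69/76 = 90.8% → the domestic pool
Sciences: Pool A 1/8 = 12.5%, the domestic pool 1/5 = 20.0% → the domestic pool
Overall: Pool A 94/138 = 68.1%, the domestic pool 83/112 = 74.1% → the domestic pool
The domestic pool wins overall and in every department group — no reversal.

Yes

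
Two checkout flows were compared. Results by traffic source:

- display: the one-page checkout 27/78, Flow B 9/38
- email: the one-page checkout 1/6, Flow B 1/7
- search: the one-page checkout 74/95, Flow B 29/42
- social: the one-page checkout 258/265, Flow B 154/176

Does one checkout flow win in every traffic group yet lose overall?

Display: the one-page checkout 27/78 = 34.6%, Flow B 9/38 = 23.7% → the one-page checkout
Email: the one-page checkout 1/6 = 16.7%, Flow B 1/7 = 14.3% → the one-page checkout
Search: the one-page checkout 74/95 = 77.9%, Flow B 29/42 = 69.0% → the one-page checkout
Social: the one-page checkout 258/265 = 97.4%, Flow B 154/176 = 87.5% → the one-page checkout
Overall: the one-page checkout 360/444 = 81.1%, Flow B 193/263 = 73.4% → the one-page checkout
The one-page checkout wins overall and in every traffic group — no reversal.

No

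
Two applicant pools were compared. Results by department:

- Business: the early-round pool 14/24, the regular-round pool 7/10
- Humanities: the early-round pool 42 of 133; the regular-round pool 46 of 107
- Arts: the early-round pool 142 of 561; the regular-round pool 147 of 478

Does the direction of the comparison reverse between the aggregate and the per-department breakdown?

No

Business: the early-round pool 14/24 = 58.3%, the regular-round pool 7/10 = 70.0% → the regular-round pool
Humanities: the early-round pool 42/133 = 31.6%, the regular-round pool 46/107 = 43.0% → the regular-round pool
Arts: the early-round pool 142/561 = 25.3%, the regular-round pool 147/478 = 30.8% → the regular-round pool
Overall: the early-round pool 198/718 = 27.6%, the regular-round pool 200/595 = 33.6% → the regular-round pool
The regular-round pool wins overall and in every department group — no reversal.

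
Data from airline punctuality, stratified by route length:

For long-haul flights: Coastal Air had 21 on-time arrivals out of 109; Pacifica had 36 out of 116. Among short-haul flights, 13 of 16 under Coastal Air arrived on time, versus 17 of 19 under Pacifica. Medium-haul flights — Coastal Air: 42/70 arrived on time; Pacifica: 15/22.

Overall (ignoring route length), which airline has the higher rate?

Long-haul: Coastal Air 21/109 = 19.3%, Pacifica 36/116 = 31.0% → Pacifica
Short-haul: Coastal Air 13/16 = 81.2%, Pacifica 17/19 = 89.5% → Pacifica
Medium-haul: Coastal Air 42/70 = 60.0%, Pacifica 15/22 = 68.2% → Pacifica
Overall: Coastal Air 76/195 = 39.0%, Pacifica 68/157 = 43.3% → Pacifica

Pacifica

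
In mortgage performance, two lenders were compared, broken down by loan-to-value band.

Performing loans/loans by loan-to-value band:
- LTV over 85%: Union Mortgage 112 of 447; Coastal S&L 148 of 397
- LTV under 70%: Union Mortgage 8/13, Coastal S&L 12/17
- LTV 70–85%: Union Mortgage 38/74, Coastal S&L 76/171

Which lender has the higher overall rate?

LTV over 85%: Union Mortgage 112/447 = 25.1%, Coastal S&L 148/397 = 37.3% → Coastal S&L
LTV under 70%: Union Mortgage 8/13 = 61.5%, Coastal S&L 12/17 = 70.6% → Coastal S&L
LTV 70–85%: Union Mortgage 38/74 = 51.4%, Coastal S&L 76/171 = 44.4% → Union Mortgage
Overall: Union Mortgage 158/534 = 29.6%, Coastal S&L 236/585 = 40.3% → Coastal S&L
(Neither sweeps every loan-to-value group, but Coastal S&L has the higher pooled rate.)

Coastal S&L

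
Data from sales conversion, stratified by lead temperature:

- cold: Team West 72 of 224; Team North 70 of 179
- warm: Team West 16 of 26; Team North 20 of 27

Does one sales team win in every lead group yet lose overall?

No

Cold: Team West 72/224 = 32.1%, Team North 70/179 = 39.1% → Team North
Warm: Team West 16/26 = 61.5%, Team North 20/27 = 74.1% → Team North
Overall: Team West 88/250 = 35.2%, Team North 90/206 = 43.7% → Team North
Team North wins overall and in every lead group — no reversal.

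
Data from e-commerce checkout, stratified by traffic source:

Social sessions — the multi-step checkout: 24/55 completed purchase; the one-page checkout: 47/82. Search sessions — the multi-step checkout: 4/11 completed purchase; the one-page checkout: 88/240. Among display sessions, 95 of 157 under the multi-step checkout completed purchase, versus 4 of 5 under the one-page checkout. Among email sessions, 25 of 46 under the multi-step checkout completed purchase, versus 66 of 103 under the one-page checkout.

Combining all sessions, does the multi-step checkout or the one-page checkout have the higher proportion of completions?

the multi-step checkout

Social: the multi-step checkout 24/55 = 43.6%, the one-page checkout 47/82 = 57.3% → the one-page checkout
Search: the multi-step checkout 4/11 = 36.4%, the one-page checkout 88/240 = 36.7% → the one-page checkout
Display: the multi-step checkout 95/157 = 60.5%, the one-page checkout 4/5 = 80.0% → the one-page checkout
Email: the multi-step checkout 25/46 = 54.3%, the one-page checkout 66/103 = 64.1% → the one-page checkout
Overall: the multi-step checkout 148/269 = 55.0%, the one-page checkout 205/430 = 47.7% → the multi-step checkout
(The one-page checkout wins every traffic group but the multi-step checkout wins overall — the one-page checkout's sessions skew toward the low-rate search group.)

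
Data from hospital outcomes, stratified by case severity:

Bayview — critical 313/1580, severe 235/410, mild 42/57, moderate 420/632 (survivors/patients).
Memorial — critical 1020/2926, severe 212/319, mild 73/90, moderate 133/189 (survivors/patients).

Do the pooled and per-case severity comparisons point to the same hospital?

Yes

Critical: Bayview 313/1580 = 19.8%, Memorial 1020/2926 = 34.9% → Memorial
Severe: Bayview 235/410 = 57.3%, Memorial 212/319 = 66.5% → Memorial
Mild: Bayview 42/57 = 73.7%, Memorial 73/90 = 81.1% → Memorial
Moderate: Bayview 420/632 = 66.5%, Memorial 133/189 = 70.4% → Memorial
Overall: Bayview 1010/2679 = 37.7%, Memorial 1438/3524 = 40.8% → Memorial
Memorial wins overall and in every case group — no reversal.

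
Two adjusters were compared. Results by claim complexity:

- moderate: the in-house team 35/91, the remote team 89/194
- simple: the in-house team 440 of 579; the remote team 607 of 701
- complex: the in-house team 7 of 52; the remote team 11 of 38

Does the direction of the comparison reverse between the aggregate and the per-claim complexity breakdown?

Moderate: the in-house team 35/91 = 38.5%, the remote team 89/194 = 45.9% → the remote team
Simple: the in-house team 440/579 = 76.0%, the remote team 607/701 = 86.6% → the remote team
Complex: the in-house team 7/52 = 13.5%, the remote team 11/38 = 28.9% → the remote team
Overall: the in-house team 482/722 = 66.8%, the remote team 707/933 = 75.8% → the remote team
The remote team wins overall and in every claim group — no reversal.

No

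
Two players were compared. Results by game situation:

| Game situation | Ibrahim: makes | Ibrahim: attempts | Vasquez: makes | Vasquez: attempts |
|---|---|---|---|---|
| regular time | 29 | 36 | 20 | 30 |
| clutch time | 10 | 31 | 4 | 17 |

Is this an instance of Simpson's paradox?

Regular time: Ibrahim 29/36 = 80.6%, Vasquez 20/30 = 66.7% → Ibrahim
Clutch time: Ibrahim 10/31 = 32.3%, Vasquez 4/17 = 23.5% → Ibrahim
Overall: Ibrahim 39/67 = 58.2%, Vasquez 24/47 = 51.1% → Ibrahim
Ibrahim wins overall and in every game group — no reversal.

No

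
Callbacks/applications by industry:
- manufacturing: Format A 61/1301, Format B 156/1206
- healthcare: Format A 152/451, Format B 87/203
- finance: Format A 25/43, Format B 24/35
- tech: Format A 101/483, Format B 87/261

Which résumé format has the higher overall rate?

Format B

Manufacturing: Format A 61/1301 = 4.7%, Format B 156/1206 = 12.9% → Format B
Healthcare: Format A 152/451 = 33.7%, Format B 87/203 = 42.9% → Format B
Finance: Format A 25/43 = 58.1%, Format B 24/35 = 68.6% → Format B
Tech: Format A 101/483 = 20.9%, Format B 87/261 = 33.3% → Format B
Overall: Format A 339/2278 = 14.9%, Format B 354/1705 = 20.8% → Format B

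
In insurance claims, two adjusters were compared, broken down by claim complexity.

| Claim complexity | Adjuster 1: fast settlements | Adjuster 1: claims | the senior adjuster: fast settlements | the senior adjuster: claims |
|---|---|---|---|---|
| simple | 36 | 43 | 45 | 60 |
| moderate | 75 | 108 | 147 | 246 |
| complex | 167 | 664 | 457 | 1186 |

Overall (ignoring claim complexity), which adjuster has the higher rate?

Simple: Adjuster 1 36/43 = 83.7%, the senior adjuster 45/60 = 75.0% → Adjuster 1
Moderate: Adjuster 1 75/108 = 69.4%, the senior adjuster 147/246 = 59.8% → Adjuster 1
Complex: Adjuster 1 167/664 = 25.2%, the senior adjuster 457/1186 = 38.5% → the senior adjuster
Overall: Adjuster 1 278/815 = 34.1%, the senior adjuster 649/1492 = 43.5% → the senior adjuster
(Neither sweeps every claim group, but the senior adjuster has the higher pooled rate.)

the senior adjuster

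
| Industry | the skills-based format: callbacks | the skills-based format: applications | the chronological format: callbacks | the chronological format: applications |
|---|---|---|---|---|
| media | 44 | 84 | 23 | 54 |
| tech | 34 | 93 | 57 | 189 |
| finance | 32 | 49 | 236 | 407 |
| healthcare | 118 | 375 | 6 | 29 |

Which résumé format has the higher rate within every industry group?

the skills-based format

Media: the skills-based format 44/84 = 52.4%, the chronological format 23/54 = 42.6% → the skills-based format
Tech: the skills-based format 34/93 = 36.6%, the chronological format 57/189 = 30.2% → the skills-based format
Finance: the skills-based format 32/49 = 65.3%, the chronological format 236/407 = 58.0% → the skills-based format
Healthcare: the skills-based format 118/375 = 31.5%, the chronological format 6/29 = 20.7% → the skills-based format
The skills-based format has the higher rate in all 4 groups.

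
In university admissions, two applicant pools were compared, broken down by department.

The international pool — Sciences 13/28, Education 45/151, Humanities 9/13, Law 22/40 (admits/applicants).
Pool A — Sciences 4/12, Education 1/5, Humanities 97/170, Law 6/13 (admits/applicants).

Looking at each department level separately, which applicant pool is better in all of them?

Sciences: the international pool 13/28 = 46.4%, Pool A 4/12 = 33.3% → the international pool
Education: the international pool 45/151 = 29.8%, Pool A 1/5 = 20.0% → the international pool
Humanities: the international pool 9/13 = 69.2%, Pool A 97/170 = 57.1% → the international pool
Law: the international pool 22/40 = 55.0%, Pool A 6/13 = 46.2% → the international pool
The international pool has the higher rate in all 4 groups.

the international pool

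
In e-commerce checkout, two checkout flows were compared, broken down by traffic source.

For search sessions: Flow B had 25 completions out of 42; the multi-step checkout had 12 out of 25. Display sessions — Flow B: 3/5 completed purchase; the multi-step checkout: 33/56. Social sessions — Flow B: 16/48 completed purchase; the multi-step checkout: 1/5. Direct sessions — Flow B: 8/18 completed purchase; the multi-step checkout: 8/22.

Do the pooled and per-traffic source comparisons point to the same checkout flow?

Search: Flow B 25/42 = 59.5%, the multi-step checkout 12/25 = 48.0% → Flow B
Display: Flow B 3/5 = 60.0%, the multi-step checkout 33/56 = 58.9% → Flow B
Social: Flow B 16/48 = 33.3%, the multi-step checkout 1/5 = 20.0% → Flow B
Direct: Flow B 8/18 = 44.4%, the multi-step checkout 8/22 = 36.4% → Flow B
Overall: Flow B 52/113 = 46.0%, the multi-step checkout 54/108 = 50.0% → the multi-step checkout
Flow B wins each traffic group but the multi-step checkout wins overall — the comparison reverses. Flow B's sessions skew toward social, which has a lower base rate.

No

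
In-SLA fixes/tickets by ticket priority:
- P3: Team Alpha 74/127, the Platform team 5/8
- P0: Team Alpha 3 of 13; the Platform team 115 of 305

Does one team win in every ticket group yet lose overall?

P3: Team Alpha 74/127 = 58.3%, the Platform team 5/8 = 62.5% → the Platform team
P0: Team Alpha 3/13 = 23.1%, the Platform team 115/305 = 37.7% → the Platform team
Overall: Team Alpha 77/140 = 55.0%, the Platform team 120/313 = 38.3% → Team Alpha
The Platform team wins each ticket group but Team Alpha wins overall — the comparison reverses. The Platform team's tickets skew toward P0, which has a lower base rate.

Yes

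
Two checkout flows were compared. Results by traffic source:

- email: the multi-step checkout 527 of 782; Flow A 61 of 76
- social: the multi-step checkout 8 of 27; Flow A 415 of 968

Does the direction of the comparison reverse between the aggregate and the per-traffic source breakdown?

Yes

Email: the multi-step checkout 527/782 = 67.4%, Flow A 61/76 = 80.3% → Flow A
Social: the multi-step checkout 8/27 = 29.6%, Flow A 415/968 = 42.9% → Flow A
Overall: the multi-step checkout 535/809 = 66.1%, Flow A 476/1044 = 45.6% → the multi-step checkout
Flow A wins each traffic group but the multi-step checkout wins overall — the comparison reverses. Flow A's sessions skew toward social, which has a lower base rate.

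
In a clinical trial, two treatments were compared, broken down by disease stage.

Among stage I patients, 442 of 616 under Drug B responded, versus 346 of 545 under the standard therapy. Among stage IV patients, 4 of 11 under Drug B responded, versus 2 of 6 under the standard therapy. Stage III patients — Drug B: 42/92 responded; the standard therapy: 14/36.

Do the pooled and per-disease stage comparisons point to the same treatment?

Yes

Stage I: Drug B 442/616 = 71.8%, the standard therapy 346/545 = 63.5% → Drug B
Stage IV: Drug B 4/11 = 36.4%, the standard therapy 2/6 = 33.3% → Drug B
Stage III: Drug B 42/92 = 45.7%, the standard therapy 14/36 = 38.9% → Drug B
Overall: Drug B 488/719 = 67.9%, the standard therapy 362/587 = 61.7% → Drug B
Drug B wins overall and in every disease group — no reversal.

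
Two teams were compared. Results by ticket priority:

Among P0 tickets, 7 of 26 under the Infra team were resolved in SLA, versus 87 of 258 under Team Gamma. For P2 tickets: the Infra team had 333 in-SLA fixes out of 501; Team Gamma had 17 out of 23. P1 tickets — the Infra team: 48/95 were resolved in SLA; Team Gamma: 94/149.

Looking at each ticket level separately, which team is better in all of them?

Team Gamma

P0: the Infra team 7/26 = 26.9%, Team Gamma 87/258 = 33.7% → Team Gamma
P2: the Infra team 333/501 = 66.5%, Team Gamma 17/23 = 73.9% → Team Gamma
P1: the Infra team 48/95 = 50.5%, Team Gamma 94/149 = 63.1% → Team Gamma
Team Gamma has the higher rate in all 3 groups.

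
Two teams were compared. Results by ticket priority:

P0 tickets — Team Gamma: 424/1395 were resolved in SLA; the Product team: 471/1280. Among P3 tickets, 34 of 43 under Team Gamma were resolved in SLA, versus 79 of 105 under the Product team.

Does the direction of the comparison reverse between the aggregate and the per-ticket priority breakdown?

No

P0: Team Gamma 424/1395 = 30.4%, the Product team 471/1280 = 36.8% → the Product team
P3: Team Gamma 34/43 = 79.1%, the Product team 79/105 = 75.2% → Team Gamma
Overall: Team Gamma 458/1438 = 31.8%, the Product team 550/1385 = 39.7% → the Product team
Neither sweeps: Team Gamma wins 1 of 2 groups, the Product team wins 1. The Product team wins overall but not every group — no Simpson reversal.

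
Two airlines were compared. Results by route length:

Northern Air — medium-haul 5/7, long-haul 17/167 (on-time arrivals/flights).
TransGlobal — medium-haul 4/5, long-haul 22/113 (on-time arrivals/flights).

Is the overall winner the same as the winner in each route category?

Yes

Medium-haul: Northern Air 5/7 = 71.4%, TransGlobal 4/5 = 80.0% → TransGlobal
Long-haul: Northern Air 17/167 = 10.2%, TransGlobal 22/113 = 19.5% → TransGlobal
Overall: Northern Air 22/174 = 12.6%, TransGlobal 26/118 = 22.0% → TransGlobal
TransGlobal wins overall and in every route group — no reversal.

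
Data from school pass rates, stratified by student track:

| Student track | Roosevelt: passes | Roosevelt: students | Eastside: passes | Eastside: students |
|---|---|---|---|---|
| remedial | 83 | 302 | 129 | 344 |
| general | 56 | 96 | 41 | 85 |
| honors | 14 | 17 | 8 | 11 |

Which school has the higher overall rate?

Eastside

Remedial: Roosevelt 83/302 = 27.5%, Eastside 129/344 = 37.5% → Eastside
General: Roosevelt 56/96 = 58.3%, Eastside 41/85 = 48.2% → Roosevelt
Honors: Roosevelt 14/17 = 82.4%, Eastside 8/11 = 72.7% → Roosevelt
Overall: Roosevelt 153/415 = 36.9%, Eastside 178/440 = 40.5% → Eastside
(Neither sweeps every student group, but Eastside has the higher pooled rate.)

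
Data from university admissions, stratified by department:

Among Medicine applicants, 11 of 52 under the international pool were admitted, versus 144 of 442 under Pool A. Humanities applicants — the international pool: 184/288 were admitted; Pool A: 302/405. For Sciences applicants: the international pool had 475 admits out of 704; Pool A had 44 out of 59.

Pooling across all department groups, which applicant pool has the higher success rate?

Medicine: the international pool 11/52 = 21.2%, Pool A 144/442 = 32.6% → Pool A
Humanities: the international pool 184/288 = 63.9%, Pool A 302/405 = 74.6% → Pool A
Sciences: the international pool 475/704 = 67.5%, Pool A 44/59 = 74.6% → Pool A
Overall: the international pool 670/1044 = 64.2%, Pool A 490/906 = 54.1% → the international pool
(Pool A wins every department group but the international pool wins overall — Pool A's applicants skew toward the low-rate Medicine group.)

the international pool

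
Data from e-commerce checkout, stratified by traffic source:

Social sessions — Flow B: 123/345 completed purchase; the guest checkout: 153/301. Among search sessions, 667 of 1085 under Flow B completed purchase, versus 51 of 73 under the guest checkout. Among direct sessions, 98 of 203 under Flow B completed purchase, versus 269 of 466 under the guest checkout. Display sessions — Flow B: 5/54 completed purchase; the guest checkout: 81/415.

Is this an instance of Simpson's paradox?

Yes

Social: Flow B 123/345 = 35.7%, the guest checkout 153/301 = 50.8% → the guest checkout
Search: Flow B 667/1085 = 61.5%, the guest checkout 51/73 = 69.9% → the guest checkout
Direct: Flow B 98/203 = 48.3%, the guest checkout 269/466 = 57.7% → the guest checkout
Display: Flow B 5/54 = 9.3%, the guest checkout 81/415 = 19.5% → the guest checkout
Overall: Flow B 893/1687 = 52.9%, the guest checkout 554/1255 = 44.1% → Flow B
The guest checkout wins each traffic group but Flow B wins overall — the comparison reverses. The guest checkout's sessions skew toward display, which has a lower base rate.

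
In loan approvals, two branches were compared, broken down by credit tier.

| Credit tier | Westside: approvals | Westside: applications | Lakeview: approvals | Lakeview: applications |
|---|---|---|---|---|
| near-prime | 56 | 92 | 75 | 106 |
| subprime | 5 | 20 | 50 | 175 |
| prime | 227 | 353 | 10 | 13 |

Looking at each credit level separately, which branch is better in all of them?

Lakeview

Near-prime: Westside 56/92 = 60.9%, Lakeview 75/106 = 70.8% → Lakeview
Subprime: Westside 5/20 = 25.0%, Lakeview 50/175 = 28.6% → Lakeview
Prime: Westside 227/353 = 64.3%, Lakeview 10/13 = 76.9% → Lakeview
Lakeview has the higher rate in all 3 groups.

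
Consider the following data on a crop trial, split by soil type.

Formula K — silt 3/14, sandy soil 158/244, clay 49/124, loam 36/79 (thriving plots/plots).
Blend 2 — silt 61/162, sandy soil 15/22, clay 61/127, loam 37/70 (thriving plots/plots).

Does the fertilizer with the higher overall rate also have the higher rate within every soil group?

No

Silt: Formula K 3/14 = 21.4%, Blend 2 61/162 = 37.7% → Blend 2
Sandy soil: Formula K 158/244 = 64.8%, Blend 2 15/22 = 68.2% → Blend 2
Clay: Formula K 49/124 = 39.5%, Blend 2 61/127 = 48.0% → Blend 2
Loam: Formula K 36/79 = 45.6%, Blend 2 37/70 = 52.9% → Blend 2
Overall: Formula K 246/461 = 53.4%, Blend 2 174/381 = 45.7% → Formula K
Blend 2 wins each soil group but Formula K wins overall — the comparison reverses. Blend 2's plots skew toward silt, which has a lower base rate.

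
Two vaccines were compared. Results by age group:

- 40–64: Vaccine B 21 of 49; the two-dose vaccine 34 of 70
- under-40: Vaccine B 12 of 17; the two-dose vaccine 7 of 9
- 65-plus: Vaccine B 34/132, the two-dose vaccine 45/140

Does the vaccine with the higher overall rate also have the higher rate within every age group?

Yes

40–64: Vaccine B 21/49 = 42.9%, the two-dose vaccine 34/70 = 48.6% → the two-dose vaccine
Under-40: Vaccine B 12/17 = 70.6%, the two-dose vaccine 7/9 = 77.8% → the two-dose vaccine
65-plus: Vaccine B 34/132 = 25.8%, the two-dose vaccine 45/140 = 32.1% → the two-dose vaccine
Overall: Vaccine B 67/198 = 33.8%, the two-dose vaccine 86/219 = 39.3% → the two-dose vaccine
The two-dose vaccine wins overall and in every age group — no reversal.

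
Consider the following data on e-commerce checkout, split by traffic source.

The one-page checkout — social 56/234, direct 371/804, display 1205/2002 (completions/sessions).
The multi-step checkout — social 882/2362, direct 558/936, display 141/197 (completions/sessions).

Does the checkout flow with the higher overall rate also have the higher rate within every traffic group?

Social: the one-page checkout 56/234 = 23.9%, the multi-step checkout 882/2362 = 37.3% → the multi-step checkout
Direct: the one-page checkout 371/804 = 46.1%, the multi-step checkout 558/936 = 59.6% → the multi-step checkout
Display: the one-page checkout 1205/2002 = 60.2%, the multi-step checkout 141/197 = 71.6% → the multi-step checkout
Overall: the one-page checkout 1632/3040 = 53.7%, the multi-step checkout 1581/3495 = 45.2% → the one-page checkout
The multi-step checkout wins each traffic group but the one-page checkout wins overall — the comparison reverses. The multi-step checkout's sessions skew toward social, which has a lower base rate.

No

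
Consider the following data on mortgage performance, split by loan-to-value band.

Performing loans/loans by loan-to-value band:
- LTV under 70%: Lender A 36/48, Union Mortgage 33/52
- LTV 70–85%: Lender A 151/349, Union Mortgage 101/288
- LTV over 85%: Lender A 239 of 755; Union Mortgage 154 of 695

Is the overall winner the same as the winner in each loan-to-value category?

LTV under 70%: Lender A 36/48 = 75.0%, Union Mortgage 33/52 = 63.5% → Lender A
LTV 70–85%: Lender A 151/349 = 43.3%, Union Mortgage 101/288 = 35.1% → Lender A
LTV over 85%: Lender A 239/755 = 31.7%, Union Mortgage 154/695 = 22.2% → Lender A
Overall: Lender A 426/1152 = 37.0%, Union Mortgage 288/1035 = 27.8% → Lender A
Lender A wins overall and in every loan-to-value group — no reversal.

Yes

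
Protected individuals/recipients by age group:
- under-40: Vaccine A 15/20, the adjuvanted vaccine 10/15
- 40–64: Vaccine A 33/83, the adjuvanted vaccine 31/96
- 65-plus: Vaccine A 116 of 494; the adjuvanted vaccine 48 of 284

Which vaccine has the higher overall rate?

Vaccine A

Under-40: Vaccine A 15/20 = 75.0%, the adjuvanted vaccine 10/15 = 66.7% → Vaccine A
40–64: Vaccine A 33/83 = 39.8%, the adjuvanted vaccine 31/96 = 32.3% → Vaccine A
65-plus: Vaccine A 116/494 = 23.5%, the adjuvanted vaccine 48/284 = 16.9% → Vaccine A
Overall: Vaccine A 164/597 = 27.5%, the adjuvanted vaccine 89/395 = 22.5% → Vaccine A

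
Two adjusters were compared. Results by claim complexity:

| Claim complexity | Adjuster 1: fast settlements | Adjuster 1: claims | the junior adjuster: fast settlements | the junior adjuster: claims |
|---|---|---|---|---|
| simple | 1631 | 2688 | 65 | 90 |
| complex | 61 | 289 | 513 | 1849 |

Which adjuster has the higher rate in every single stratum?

Simple: Adjuster 1 1631/2688 = 60.7%, the junior adjuster 65/90 = 72.2% → the junior adjuster
Complex: Adjuster 1 61/289 = 21.1%, the junior adjuster 513/1849 = 27.7% → the junior adjuster
The junior adjuster has the higher rate in both groups.

the junior adjuster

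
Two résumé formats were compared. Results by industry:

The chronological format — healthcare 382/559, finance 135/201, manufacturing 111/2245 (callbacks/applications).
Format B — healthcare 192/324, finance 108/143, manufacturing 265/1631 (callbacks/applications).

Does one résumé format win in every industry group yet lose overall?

No

Healthcare: the chronological format 382/559 = 68.3%, Format B 192/324 = 59.3% → the chronological format
Finance: the chronological format 135/201 = 67.2%, Format B 108/143 = 75.5% → Format B
Manufacturing: the chronological format 111/2245 = 4.9%, Format B 265/1631 = 16.2% → Format B
Overall: the chronological format 628/3005 = 20.9%, Format B 565/2098 = 26.9% → Format B
Neither sweeps: the chronological format wins 1 of 3 groups, Format B wins 2. Format B wins overall but not every group — no Simpson reversal.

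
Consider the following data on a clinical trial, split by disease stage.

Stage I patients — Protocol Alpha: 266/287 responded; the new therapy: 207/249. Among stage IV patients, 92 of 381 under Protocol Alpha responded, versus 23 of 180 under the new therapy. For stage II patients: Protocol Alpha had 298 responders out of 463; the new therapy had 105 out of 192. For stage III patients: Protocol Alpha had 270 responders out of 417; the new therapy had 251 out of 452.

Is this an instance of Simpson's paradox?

No

Stage I: Protocol Alpha 266/287 = 92.7%, the new therapy 207/249 = 83.1% → Protocol Alpha
Stage IV: Protocol Alpha 92/381 = 24.1%, the new therapy 23/180 = 12.8% → Protocol Alpha
Stage II: Protocol Alpha 298/463 = 64.4%, the new therapy 105/192 = 54.7% → Protocol Alpha
Stage III: Protocol Alpha 270/417 = 64.7%, the new therapy 251/452 = 55.5% → Protocol Alpha
Overall: Protocol Alpha 926/1548 = 59.8%, the new therapy 586/1073 = 54.6% → Protocol Alpha
Protocol Alpha wins overall and in every disease group — no reversal.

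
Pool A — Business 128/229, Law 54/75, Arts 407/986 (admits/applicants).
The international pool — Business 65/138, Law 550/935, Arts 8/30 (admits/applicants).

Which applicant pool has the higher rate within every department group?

Business: Pool A 128/229 = 55.9%, the international pool 65/138 = 47.1% → Pool A
Law: Pool A 54/75 = 72.0%, the international pool 550/935 = 58.8% → Pool A
Arts: Pool A 407/986 = 41.3%, the international pool 8/30 = 26.7% → Pool A
Pool A has the higher rate in all 3 groups.

Pool A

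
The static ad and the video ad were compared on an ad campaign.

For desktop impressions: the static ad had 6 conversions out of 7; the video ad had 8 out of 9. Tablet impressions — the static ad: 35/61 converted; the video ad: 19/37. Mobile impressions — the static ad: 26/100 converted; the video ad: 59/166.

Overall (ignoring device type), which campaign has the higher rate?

the video ad

Desktop: the static ad 6/7 = 85.7%, the video ad 8/9 = 88.9% → the video ad
Tablet: the static ad 35/61 = 57.4%, the video ad 19/37 = 51.4% → the static ad
Mobile: the static ad 26/100 = 26.0%, the video ad 59/166 = 35.5% → the video ad
Overall: the static ad 67/168 = 39.9%, the video ad 86/212 = 40.6% → the video ad
(Neither sweeps every device group, but the video ad has the higher pooled rate.)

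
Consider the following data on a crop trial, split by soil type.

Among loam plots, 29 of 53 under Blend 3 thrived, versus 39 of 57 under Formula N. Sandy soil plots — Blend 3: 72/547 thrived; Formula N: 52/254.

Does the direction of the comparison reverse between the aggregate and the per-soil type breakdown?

Loam: Blend 3 29/53 = 54.7%, Formula N 39/57 = 68.4% → Formula N
Sandy soil: Blend 3 72/547 = 13.2%, Formula N 52/254 = 20.5% → Formula N
Overall: Blend 3 101/600 = 16.8%, Formula N 91/311 = 29.3% → Formula N
Formula N wins overall and in every soil group — no reversal.

No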